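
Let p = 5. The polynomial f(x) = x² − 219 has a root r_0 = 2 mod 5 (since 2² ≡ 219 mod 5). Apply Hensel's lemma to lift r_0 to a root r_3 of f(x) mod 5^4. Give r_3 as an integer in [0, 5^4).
r_3 = 562 (mod 625)

Hensel's recurrence: r_{i+1} = r_i − f(r_i)·(f′(r_i))^{-1} mod 5^{i+2}, with f′(x) = 2x. Iterate:
  r_0 = 2 (mod 5)
  r_1 = 12 (mod 25)
  r_2 = 62 (mod 125)
  r_3 = 562 (mod 625)
Final: r_3 = 562, and one checks f(r_3) ≡ 0 mod 5^4.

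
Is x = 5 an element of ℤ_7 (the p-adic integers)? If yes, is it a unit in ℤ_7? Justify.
x ∈ ℤ_7^× (unit); v_7(x) = 0

ℤ_7 = {x ∈ ℚ_7 : v_7(x) ≥ 0} and ℤ_7^× = {x ∈ ℤ_7 : v_7(x) = 0}. Here v_7(5) = v_7(num) − v_7(den) = 0; compare against these criteria.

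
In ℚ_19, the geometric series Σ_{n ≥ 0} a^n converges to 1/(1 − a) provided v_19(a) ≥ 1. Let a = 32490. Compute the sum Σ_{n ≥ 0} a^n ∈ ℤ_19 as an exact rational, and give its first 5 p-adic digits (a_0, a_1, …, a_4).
Σ a^n = 1/(1 − a) = -1/32489;  first 5 digits = (1, 0, 14, 4, 6)

v_19(a) = 2 ≥ 1, so the series converges in ℤ_19 to 1/(1 − a) = 1/(1 − 32490) = -1/32489. Expand this rational in ℤ_19: compute digits iteratively via d_i = x_i mod 19, x_{i+1} = (x_i − d_i)/19. The first 5 digits are (1, 0, 14, 4, 6).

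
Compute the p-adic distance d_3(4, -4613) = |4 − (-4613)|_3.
d_3(4, -4613) = 1/243

Step 1 — x − y = 4 − (-4613) = 4617. Step 2 — v_3(4617) = 5 (factor: 4617 = (3^5 · 19); the sign does not affect v_p). Step 3 — |x − y|_3 = 3^{-5} = 1/243.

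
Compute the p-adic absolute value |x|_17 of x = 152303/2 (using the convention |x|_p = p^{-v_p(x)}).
|152303/2|_17 = 1/4913

Step 1 — compute v_17(x) by factoring powers of 17 out of the numerator and denominator: v_17(152303/2) = 3. Step 2 — apply |x|_p = p^{-v_p(x)} = 17^{-3} = 1/4913.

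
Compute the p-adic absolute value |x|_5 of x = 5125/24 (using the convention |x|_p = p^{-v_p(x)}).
|5125/24|_5 = 1/125

Step 1 — compute v_5(x) by factoring powers of 5 out of the numerator and denominator: v_5(5125/24) = 3. Step 2 — apply |x|_p = p^{-v_p(x)} = 5^{-3} = 1/125.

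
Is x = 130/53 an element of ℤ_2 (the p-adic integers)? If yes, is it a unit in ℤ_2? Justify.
x ∈ ℤ_2 but not a unit; v_2(x) = 1 > 0

ℤ_2 = {x ∈ ℚ_2 : v_2(x) ≥ 0} and ℤ_2^× = {x ∈ ℤ_2 : v_2(x) = 0}. Here v_2(130/53) = v_2(num) − v_2(den) = 1; compare against these criteria.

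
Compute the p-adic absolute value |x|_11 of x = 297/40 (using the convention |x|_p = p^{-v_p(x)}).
|297/40|_11 = 1/11

Step 1 — compute v_11(x) by factoring powers of 11 out of the numerator and denominator: v_11(297/40) = 1. Step 2 — apply |x|_p = p^{-v_p(x)} = 11^{-1} = 1/11.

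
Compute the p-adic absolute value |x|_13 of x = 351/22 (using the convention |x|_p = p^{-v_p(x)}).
|351/22|_13 = 1/13

Step 1 — compute v_13(x) by factoring powers of 13 out of the numerator and denominator: v_13(351/22) = 1. Step 2 — apply |x|_p = p^{-v_p(x)} = 13^{-1} = 1/13.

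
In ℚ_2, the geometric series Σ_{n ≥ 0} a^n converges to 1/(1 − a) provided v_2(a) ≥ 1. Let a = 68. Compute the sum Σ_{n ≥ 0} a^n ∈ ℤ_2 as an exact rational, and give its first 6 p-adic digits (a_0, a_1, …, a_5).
Σ a^n = 1/(1 − a) = -1/67;  first 6 digits = (1, 0, 1, 0, 1, 0)

v_2(a) = 2 ≥ 1, so the series converges in ℤ_2 to 1/(1 − a) = 1/(1 − 68) = -1/67. Expand this rational in ℤ_2: compute digits iteratively via d_i = x_i mod 2, x_{i+1} = (x_i − d_i)/2. The first 6 digits are (1, 0, 1, 0, 1, 0).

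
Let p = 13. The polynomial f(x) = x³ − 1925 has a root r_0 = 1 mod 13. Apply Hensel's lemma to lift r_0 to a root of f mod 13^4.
r_3 = 2614 (mod 28561)

Hensel: r_{i+1} = r_i − f(r_i)/f′(r_i) mod 13^{i+2}, where f′(x) = 3x². Iterate:
  r_0 = 1 (mod 13)
  r_1 = 79 (mod 169)
  r_2 = 417 (mod 2197)
  r_3 = 2614 (mod 28561)
Final: r = 2614 with f(r) ≡ 0 mod 13^4.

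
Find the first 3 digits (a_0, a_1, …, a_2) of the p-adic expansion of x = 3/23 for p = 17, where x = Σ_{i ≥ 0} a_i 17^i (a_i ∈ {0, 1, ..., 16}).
(a_0, …, a_2) = (9, 15, 5)

v_17(3/23) = 0 (numerator and denominator both coprime to 17), so x ∈ ℤ_17^×. Compute digits iteratively via a_i = x_i mod 17, x_{i+1} = (x_i − a_i)/17, with x_0 = x:
  x_0 = 3/23;  a_0 = 9;  x_1 = (x_0 − 9)/17 = -12/23
  x_1 = -12/23;  a_1 = 15;  x_2 = (x_1 − 15)/17 = -21/23
  x_2 = -21/23;  a_2 = 5;  x_3 = (x_2 − 5)/17 = -8/23
Digits: (9, 15, 5).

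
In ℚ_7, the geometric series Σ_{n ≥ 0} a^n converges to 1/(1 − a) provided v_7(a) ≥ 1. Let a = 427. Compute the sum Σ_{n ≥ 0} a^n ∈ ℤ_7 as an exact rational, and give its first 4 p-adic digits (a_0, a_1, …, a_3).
Σ a^n = 1/(1 − a) = -1/426;  first 4 digits = (1, 5, 5, 6)

v_7(a) = 1 ≥ 1, so the series converges in ℤ_7 to 1/(1 − a) = 1/(1 − 427) = -1/426. Expand this rational in ℤ_7: compute digits iteratively via d_i = x_i mod 7, x_{i+1} = (x_i − d_i)/7. The first 4 digits are (1, 5, 5, 6).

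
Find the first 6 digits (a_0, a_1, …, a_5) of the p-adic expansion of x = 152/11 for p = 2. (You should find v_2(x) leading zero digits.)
(a_0, …, a_5) = (0, 0, 0, 1, 0, 0)

v_2(152/11) = 3, so a_0 = ... = a_2 = 0. Factor out: x = 2^3 · u with u = 19/11 a unit in ℤ_2. Expand u iteratively via a_{v+i} = u_i mod 2, u_{i+1} = (u_i − a_{v+i})/2:
  u_0 = 19/11;  a_3 = 1;  u_1 = (u_0 − 1)/2 = 4/11
  u_1 = 4/11;  a_4 = 0;  u_2 = (u_1 − 0)/2 = 2/11
  u_2 = 2/11;  a_5 = 0;  u_3 = (u_2 − 0)/2 = 1/11
Digits: (0, 0, 0, 1, 0, 0).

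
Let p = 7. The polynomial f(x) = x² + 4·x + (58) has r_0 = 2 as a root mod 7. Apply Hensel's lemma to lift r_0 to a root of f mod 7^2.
r_1 = 30 (mod 49)

Hensel: r_{i+1} = r_i − f(r_i)·(f′(r_i))^{-1} mod 7^{i+2}, f′(x) = 2x + 4. Iterate:
  r_0 = 2 (mod 7)
  r_1 = 30 (mod 49)
Final: r = 30 satisfies f(r) ≡ 0 mod 7^2.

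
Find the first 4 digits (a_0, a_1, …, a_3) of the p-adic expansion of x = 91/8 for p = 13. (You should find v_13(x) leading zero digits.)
(a_0, …, a_3) = (0, 9, 1, 8)

v_13(91/8) = 1, so a_0 = ... = a_0 = 0. Factor out: x = 13^1 · u with u = 7/8 a unit in ℤ_13. Expand u iteratively via a_{v+i} = u_i mod 13, u_{i+1} = (u_i − a_{v+i})/13:
  u_0 = 7/8;  a_1 = 9;  u_1 = (u_0 − 9)/13 = -5/8
  u_1 = -5/8;  a_2 = 1;  u_2 = (u_1 − 1)/13 = -1/8
  u_2 = -1/8;  a_3 = 8;  u_3 = (u_2 − 8)/13 = -5/8
Digits: (0, 9, 1, 8).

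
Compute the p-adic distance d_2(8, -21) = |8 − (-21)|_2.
d_2(8, -21) = 1

Step 1 — x − y = 8 − (-21) = 29. Step 2 — v_2(29) = 0 (factor: 29 = (2^0 · 29); the sign does not affect v_p). Step 3 — |x − y|_2 = 2^{0} = 1.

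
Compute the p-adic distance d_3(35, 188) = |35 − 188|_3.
d_3(35, 188) = 1/9

Step 1 — x − y = 35 − 188 = -153. Step 2 — v_3(-153) = 2 (factor: -153 = −(3^2 · 17); the sign does not affect v_p). Step 3 — |x − y|_3 = 3^{-2} = 1/9.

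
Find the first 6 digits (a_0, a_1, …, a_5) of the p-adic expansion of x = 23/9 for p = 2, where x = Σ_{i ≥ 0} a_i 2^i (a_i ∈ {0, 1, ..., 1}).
(a_0, …, a_5) = (1, 1, 1, 1, 1, 0)

v_2(23/9) = 0 (numerator and denominator both coprime to 2), so x ∈ ℤ_2^×. Compute digits iteratively via a_i = x_i mod 2, x_{i+1} = (x_i − a_i)/2, with x_0 = x:
  x_0 = 23/9;  a_0 = 1;  x_1 = (x_0 − 1)/2 = 7/9
  x_1 = 7/9;  a_1 = 1;  x_2 = (x_1 − 1)/2 = -1/9
  x_2 = -1/9;  a_2 = 1;  x_3 = (x_2 − 1)/2 = -5/9
  x_3 = -5/9;  a_3 = 1;  x_4 = (x_3 − 1)/2 = -7/9
  x_4 = -7/9;  a_4 = 1;  x_5 = (x_4 − 1)/2 = -8/9
  x_5 = -8/9;  a_5 = 0;  x_6 = (x_5 − 0)/2 = -4/9
Digits: (1, 1, 1, 1, 1, 0).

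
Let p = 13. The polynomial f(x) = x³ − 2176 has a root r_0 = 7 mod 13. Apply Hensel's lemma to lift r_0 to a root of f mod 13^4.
r_3 = 12422 (mod 28561)

Hensel: r_{i+1} = r_i − f(r_i)/f′(r_i) mod 13^{i+2}, where f′(x) = 3x². Iterate:
  r_0 = 7 (mod 13)
  r_1 = 85 (mod 169)
  r_2 = 1437 (mod 2197)
  r_3 = 12422 (mod 28561)
Final: r = 12422 with f(r) ≡ 0 mod 13^4.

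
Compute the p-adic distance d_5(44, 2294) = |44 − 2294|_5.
d_5(44, 2294) = 1/125

Step 1 — x − y = 44 − 2294 = -2250. Step 2 — v_5(-2250) = 3 (factor: -2250 = −(5^3 · 18); the sign does not affect v_p). Step 3 — |x − y|_5 = 5^{-3} = 1/125.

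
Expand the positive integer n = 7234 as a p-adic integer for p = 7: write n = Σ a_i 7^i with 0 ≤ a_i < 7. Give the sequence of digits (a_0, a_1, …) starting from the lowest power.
(a_0, a_1, …) = (3, 4, 0, 0, 3)

Repeated division by 7 gives the digits low-to-high: 7234 = 3 + 4·7^1 + 3·7^4. Digit sequence: (3, 4, 0, 0, 3).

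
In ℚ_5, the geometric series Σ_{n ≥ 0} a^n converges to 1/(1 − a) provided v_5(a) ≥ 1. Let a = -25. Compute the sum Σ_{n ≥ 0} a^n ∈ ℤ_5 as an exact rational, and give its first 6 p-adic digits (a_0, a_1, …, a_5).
Σ a^n = 1/(1 − a) = 1/26;  first 6 digits = (1, 0, 4, 4, 0, 0)

v_5(a) = 2 ≥ 1, so the series converges in ℤ_5 to 1/(1 − a) = 1/(1 − (-25)) = 1/26. Expand this rational in ℤ_5: compute digits iteratively via d_i = x_i mod 5, x_{i+1} = (x_i − d_i)/5. The first 6 digits are (1, 0, 4, 4, 0, 0).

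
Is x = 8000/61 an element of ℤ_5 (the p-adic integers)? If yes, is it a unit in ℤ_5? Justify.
x ∈ ℤ_5 but not a unit; v_5(x) = 3 > 0

ℤ_5 = {x ∈ ℚ_5 : v_5(x) ≥ 0} and ℤ_5^× = {x ∈ ℤ_5 : v_5(x) = 0}. Here v_5(8000/61) = v_5(num) − v_5(den) = 3; compare against these criteria.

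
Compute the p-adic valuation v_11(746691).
v_11(746691) = 4

v_11(n) is the largest exponent k such that 11^k divides n. Factor out: 746691 = 11^4 · 51. (Sign doesn't affect v_p.) So v_11(746691) = 4.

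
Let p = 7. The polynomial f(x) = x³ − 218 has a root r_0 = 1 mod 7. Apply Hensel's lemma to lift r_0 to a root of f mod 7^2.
r_1 = 8 (mod 49)

Hensel: r_{i+1} = r_i − f(r_i)/f′(r_i) mod 7^{i+2}, where f′(x) = 3x². Iterate:
  r_0 = 1 (mod 7)
  r_1 = 8 (mod 49)
Final: r = 8 with f(r) ≡ 0 mod 7^2.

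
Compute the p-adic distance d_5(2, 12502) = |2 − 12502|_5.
d_5(2, 12502) = 1/3125

Step 1 — x − y = 2 − 12502 = -12500. Step 2 — v_5(-12500) = 5 (factor: -12500 = −(5^5 · 4); the sign does not affect v_p). Step 3 — |x − y|_5 = 5^{-5} = 1/3125.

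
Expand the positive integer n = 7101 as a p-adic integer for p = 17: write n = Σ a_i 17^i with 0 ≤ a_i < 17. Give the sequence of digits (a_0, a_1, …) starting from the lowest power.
(a_0, a_1, …) = (12, 9, 7, 1)

Repeated division by 17 gives the digits low-to-high: 7101 = 12 + 9·17^1 + 7·17^2 + 1·17^3. Digit sequence: (12, 9, 7, 1).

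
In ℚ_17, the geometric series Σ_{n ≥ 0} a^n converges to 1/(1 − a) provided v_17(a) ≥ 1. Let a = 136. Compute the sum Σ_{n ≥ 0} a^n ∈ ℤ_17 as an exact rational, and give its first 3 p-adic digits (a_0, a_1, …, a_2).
Σ a^n = 1/(1 − a) = -1/135;  first 3 digits = (1, 8, 13)

v_17(a) = 1 ≥ 1, so the series converges in ℤ_17 to 1/(1 − a) = 1/(1 − 136) = -1/135. Expand this rational in ℤ_17: compute digits iteratively via d_i = x_i mod 17, x_{i+1} = (x_i − d_i)/17. The first 3 digits are (1, 8, 13).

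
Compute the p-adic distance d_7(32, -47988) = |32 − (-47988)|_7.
d_7(32, -47988) = 1/2401

Step 1 — x − y = 32 − (-47988) = 48020. Step 2 — v_7(48020) = 4 (factor: 48020 = (7^4 · 20); the sign does not affect v_p). Step 3 — |x − y|_7 = 7^{-4} = 1/2401.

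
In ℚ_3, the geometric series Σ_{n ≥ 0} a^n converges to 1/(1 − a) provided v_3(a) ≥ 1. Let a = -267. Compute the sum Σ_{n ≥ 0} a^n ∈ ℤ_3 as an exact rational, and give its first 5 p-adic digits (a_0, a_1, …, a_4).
Σ a^n = 1/(1 − a) = 1/268;  first 5 digits = (1, 1, 1, 0, 2)

v_3(a) = 1 ≥ 1, so the series converges in ℤ_3 to 1/(1 − a) = 1/(1 − (-267)) = 1/268. Expand this rational in ℤ_3: compute digits iteratively via d_i = x_i mod 3, x_{i+1} = (x_i − d_i)/3. The first 5 digits are (1, 1, 1, 0, 2).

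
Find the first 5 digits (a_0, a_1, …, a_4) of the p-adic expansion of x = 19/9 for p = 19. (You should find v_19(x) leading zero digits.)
(a_0, …, a_4) = (0, 17, 16, 16, 16)

v_19(19/9) = 1, so a_0 = ... = a_0 = 0. Factor out: x = 19^1 · u with u = 1/9 a unit in ℤ_19. Expand u iteratively via a_{v+i} = u_i mod 19, u_{i+1} = (u_i − a_{v+i})/19:
  u_0 = 1/9;  a_1 = 17;  u_1 = (u_0 − 17)/19 = -8/9
  u_1 = -8/9;  a_2 = 16;  u_2 = (u_1 − 16)/19 = -8/9
  u_2 = -8/9;  a_3 = 16;  u_3 = (u_2 − 16)/19 = -8/9
  u_3 = -8/9;  a_4 = 16;  u_4 = (u_3 − 16)/19 = -8/9
Digits: (0, 17, 16, 16, 16).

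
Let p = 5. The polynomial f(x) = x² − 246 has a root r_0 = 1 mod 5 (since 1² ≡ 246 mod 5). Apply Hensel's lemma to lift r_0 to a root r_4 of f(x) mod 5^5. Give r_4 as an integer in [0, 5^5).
r_4 = 1011 (mod 3125)

Hensel's recurrence: r_{i+1} = r_i − f(r_i)·(f′(r_i))^{-1} mod 5^{i+2}, with f′(x) = 2x. Iterate:
  r_0 = 1 (mod 5)
  r_1 = 11 (mod 25)
  r_2 = 11 (mod 125)
  r_3 = 386 (mod 625)
  r_4 = 1011 (mod 3125)
Final: r_4 = 1011, and one checks f(r_4) ≡ 0 mod 5^5.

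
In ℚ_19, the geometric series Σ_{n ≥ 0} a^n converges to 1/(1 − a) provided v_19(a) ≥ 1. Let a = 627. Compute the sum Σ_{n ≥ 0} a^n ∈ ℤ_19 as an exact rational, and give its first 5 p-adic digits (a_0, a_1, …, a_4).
Σ a^n = 1/(1 − a) = -1/626;  first 5 digits = (1, 14, 7, 8, 11)

v_19(a) = 1 ≥ 1, so the series converges in ℤ_19 to 1/(1 − a) = 1/(1 − 627) = -1/626. Expand this rational in ℤ_19: compute digits iteratively via d_i = x_i mod 19, x_{i+1} = (x_i − d_i)/19. The first 5 digits are (1, 14, 7, 8, 11).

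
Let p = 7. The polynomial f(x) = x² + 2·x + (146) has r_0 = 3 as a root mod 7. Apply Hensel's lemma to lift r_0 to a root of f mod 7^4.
r_3 = 1802 (mod 2401)

Hensel: r_{i+1} = r_i − f(r_i)·(f′(r_i))^{-1} mod 7^{i+2}, f′(x) = 2x + 2. Iterate:
  r_0 = 3 (mod 7)
  r_1 = 38 (mod 49)
  r_2 = 87 (mod 343)
  r_3 = 1802 (mod 2401)
Final: r = 1802 satisfies f(r) ≡ 0 mod 7^4.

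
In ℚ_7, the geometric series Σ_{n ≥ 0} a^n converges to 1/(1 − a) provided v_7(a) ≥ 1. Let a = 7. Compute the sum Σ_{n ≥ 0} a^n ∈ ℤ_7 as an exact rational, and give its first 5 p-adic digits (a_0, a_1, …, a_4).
Σ a^n = 1/(1 − a) = -1/6;  first 5 digits = (1, 1, 1, 1, 1)

v_7(a) = 1 ≥ 1, so the series converges in ℤ_7 to 1/(1 − a) = 1/(1 − 7) = -1/6. Expand this rational in ℤ_7: compute digits iteratively via d_i = x_i mod 7, x_{i+1} = (x_i − d_i)/7. The first 5 digits are (1, 1, 1, 1, 1).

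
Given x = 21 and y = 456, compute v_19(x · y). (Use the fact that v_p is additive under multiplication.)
v_19(9576) = 1

v_p(x) = 0 (factor: 21 = 19^0 · 21); v_p(y) = 1 (factor: 456 = 19^1 · 24). Additivity: v_p(xy) = v_p(x) + v_p(y) = 0 + 1 = 1. (Direct check: xy = 9576 = 19^1 · (504).)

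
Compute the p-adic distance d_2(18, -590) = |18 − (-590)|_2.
d_2(18, -590) = 1/32

Step 1 — x − y = 18 − (-590) = 608. Step 2 — v_2(608) = 5 (factor: 608 = (2^5 · 19); the sign does not affect v_p). Step 3 — |x − y|_2 = 2^{-5} = 1/32.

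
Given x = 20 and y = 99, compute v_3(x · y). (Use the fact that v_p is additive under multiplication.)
v_3(1980) = 2

v_p(x) = 0 (factor: 20 = 3^0 · 20); v_p(y) = 2 (factor: 99 = 3^2 · 11). Additivity: v_p(xy) = v_p(x) + v_p(y) = 0 + 2 = 2. (Direct check: xy = 1980 = 3^2 · (220).)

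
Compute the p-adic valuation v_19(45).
v_19(45) = 0

v_19(n) is the largest exponent k such that 19^k divides n. Factor out: 45 = 19^0 · 45. (Sign doesn't affect v_p.) So v_19(45) = 0.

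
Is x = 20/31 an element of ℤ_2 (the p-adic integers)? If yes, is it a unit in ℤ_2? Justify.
x ∈ ℤ_2 but not a unit; v_2(x) = 2 > 0

ℤ_2 = {x ∈ ℚ_2 : v_2(x) ≥ 0} and ℤ_2^× = {x ∈ ℤ_2 : v_2(x) = 0}. Here v_2(20/31) = v_2(num) − v_2(den) = 2; compare against these criteria.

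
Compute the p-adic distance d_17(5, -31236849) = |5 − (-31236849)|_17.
d_17(5, -31236849) = 1/1419857

Step 1 — x − y = 5 − (-31236849) = 31236854. Step 2 — v_17(31236854) = 5 (factor: 31236854 = (17^5 · 22); the sign does not affect v_p). Step 3 — |x − y|_17 = 17^{-5} = 1/1419857.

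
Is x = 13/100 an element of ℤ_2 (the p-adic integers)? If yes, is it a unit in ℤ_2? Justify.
x ∉ ℤ_2 (v_2(x) = -2 < 0)

ℤ_2 = {x ∈ ℚ_2 : v_2(x) ≥ 0} and ℤ_2^× = {x ∈ ℤ_2 : v_2(x) = 0}. Here v_2(13/100) = v_2(num) − v_2(den) = -2; compare against these criteria.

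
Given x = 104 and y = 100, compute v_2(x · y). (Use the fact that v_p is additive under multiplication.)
v_2(10400) = 5

v_p(x) = 3 (factor: 104 = 2^3 · 13); v_p(y) = 2 (factor: 100 = 2^2 · 25). Additivity: v_p(xy) = v_p(x) + v_p(y) = 3 + 2 = 5. (Direct check: xy = 10400 = 2^5 · (325).)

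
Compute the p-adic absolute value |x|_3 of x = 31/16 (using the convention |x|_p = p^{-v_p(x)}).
|31/16|_3 = 1

Step 1 — compute v_3(x) by factoring powers of 3 out of the numerator and denominator: v_3(31/16) = 0. Step 2 — apply |x|_p = p^{-v_p(x)} = 3^{0} = 1.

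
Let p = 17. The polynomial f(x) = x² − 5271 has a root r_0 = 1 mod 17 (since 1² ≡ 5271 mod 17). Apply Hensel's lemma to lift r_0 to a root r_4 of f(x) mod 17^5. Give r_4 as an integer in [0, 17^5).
r_4 = 935528 (mod 1419857)

Hensel's recurrence: r_{i+1} = r_i − f(r_i)·(f′(r_i))^{-1} mod 17^{i+2}, with f′(x) = 2x. Iterate:
  r_0 = 1 (mod 17)
  r_1 = 35 (mod 289)
  r_2 = 2058 (mod 4913)
  r_3 = 16797 (mod 83521)
  r_4 = 935528 (mod 1419857)
Final: r_4 = 935528, and one checks f(r_4) ≡ 0 mod 17^5.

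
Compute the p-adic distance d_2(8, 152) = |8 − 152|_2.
d_2(8, 152) = 1/16

Step 1 — x − y = 8 − 152 = -144. Step 2 — v_2(-144) = 4 (factor: -144 = −(2^4 · 9); the sign does not affect v_p). Step 3 — |x − y|_2 = 2^{-4} = 1/16.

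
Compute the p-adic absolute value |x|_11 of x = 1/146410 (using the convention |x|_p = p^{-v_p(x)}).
|1/146410|_11 = 14641

Step 1 — compute v_11(x) by factoring powers of 11 out of the numerator and denominator: v_11(1/146410) = -4. Step 2 — apply |x|_p = p^{-v_p(x)} = 11^{4} = 14641.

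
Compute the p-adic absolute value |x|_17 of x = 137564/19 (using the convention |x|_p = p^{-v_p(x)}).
|137564/19|_17 = 1/4913

Step 1 — compute v_17(x) by factoring powers of 17 out of the numerator and denominator: v_17(137564/19) = 3. Step 2 — apply |x|_p = p^{-v_p(x)} = 17^{-3} = 1/4913.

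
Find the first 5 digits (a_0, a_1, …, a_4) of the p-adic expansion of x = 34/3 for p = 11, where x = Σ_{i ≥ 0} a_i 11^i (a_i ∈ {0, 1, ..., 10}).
(a_0, …, a_4) = (4, 8, 3, 7, 3)

v_11(34/3) = 0 (numerator and denominator both coprime to 11), so x ∈ ℤ_11^×. Compute digits iteratively via a_i = x_i mod 11, x_{i+1} = (x_i − a_i)/11, with x_0 = x:
  x_0 = 34/3;  a_0 = 4;  x_1 = (x_0 − 4)/11 = 2/3
  x_1 = 2/3;  a_1 = 8;  x_2 = (x_1 − 8)/11 = -2/3
  x_2 = -2/3;  a_2 = 3;  x_3 = (x_2 − 3)/11 = -1/3
  x_3 = -1/3;  a_3 = 7;  x_4 = (x_3 − 7)/11 = -2/3
  x_4 = -2/3;  a_4 = 3;  x_5 = (x_4 − 3)/11 = -1/3
Digits: (4, 8, 3, 7, 3).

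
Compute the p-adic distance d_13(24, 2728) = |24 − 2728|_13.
d_13(24, 2728) = 1/169

Step 1 — x − y = 24 − 2728 = -2704. Step 2 — v_13(-2704) = 2 (factor: -2704 = −(13^2 · 16); the sign does not affect v_p). Step 3 — |x − y|_13 = 13^{-2} = 1/169.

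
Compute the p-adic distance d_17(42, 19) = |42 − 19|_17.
d_17(42, 19) = 1

Step 1 — x − y = 42 − 19 = 23. Step 2 — v_17(23) = 0 (factor: 23 = (17^0 · 23); the sign does not affect v_p). Step 3 — |x − y|_17 = 17^{0} = 1.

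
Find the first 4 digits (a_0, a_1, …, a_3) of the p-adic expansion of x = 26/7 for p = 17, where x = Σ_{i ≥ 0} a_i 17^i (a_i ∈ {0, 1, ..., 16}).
(a_0, …, a_3) = (11, 2, 12, 9)

v_17(26/7) = 0 (numerator and denominator both coprime to 17), so x ∈ ℤ_17^×. Compute digits iteratively via a_i = x_i mod 17, x_{i+1} = (x_i − a_i)/17, with x_0 = x:
  x_0 = 26/7;  a_0 = 11;  x_1 = (x_0 − 11)/17 = -3/7
  x_1 = -3/7;  a_1 = 2;  x_2 = (x_1 − 2)/17 = -1/7
  x_2 = -1/7;  a_2 = 12;  x_3 = (x_2 − 12)/17 = -5/7
  x_3 = -5/7;  a_3 = 9;  x_4 = (x_3 − 9)/17 = -4/7
Digits: (11, 2, 12, 9).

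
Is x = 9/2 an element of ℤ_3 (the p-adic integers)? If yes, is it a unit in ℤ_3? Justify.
x ∈ ℤ_3 but not a unit; v_3(x) = 2 > 0

ℤ_3 = {x ∈ ℚ_3 : v_3(x) ≥ 0} and ℤ_3^× = {x ∈ ℤ_3 : v_3(x) = 0}. Here v_3(9/2) = v_3(num) − v_3(den) = 2; compare against these criteria.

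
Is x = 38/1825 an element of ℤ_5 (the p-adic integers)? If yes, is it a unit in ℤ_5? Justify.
x ∉ ℤ_5 (v_5(x) = -2 < 0)

ℤ_5 = {x ∈ ℚ_5 : v_5(x) ≥ 0} and ℤ_5^× = {x ∈ ℤ_5 : v_5(x) = 0}. Here v_5(38/1825) = v_5(num) − v_5(den) = -2; compare against these criteria.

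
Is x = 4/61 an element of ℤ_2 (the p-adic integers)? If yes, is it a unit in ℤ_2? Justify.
x ∈ ℤ_2 but not a unit; v_2(x) = 2 > 0

ℤ_2 = {x ∈ ℚ_2 : v_2(x) ≥ 0} and ℤ_2^× = {x ∈ ℤ_2 : v_2(x) = 0}. Here v_2(4/61) = v_2(num) − v_2(den) = 2; compare against these criteria.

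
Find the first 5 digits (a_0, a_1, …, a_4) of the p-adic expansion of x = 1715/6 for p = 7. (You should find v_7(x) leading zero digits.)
(a_0, …, a_4) = (0, 0, 0, 2, 1)

v_7(1715/6) = 3, so a_0 = ... = a_2 = 0. Factor out: x = 7^3 · u with u = 5/6 a unit in ℤ_7. Expand u iteratively via a_{v+i} = u_i mod 7, u_{i+1} = (u_i − a_{v+i})/7:
  u_0 = 5/6;  a_3 = 2;  u_1 = (u_0 − 2)/7 = -1/6
  u_1 = -1/6;  a_4 = 1;  u_2 = (u_1 − 1)/7 = -1/6
Digits: (0, 0, 0, 2, 1).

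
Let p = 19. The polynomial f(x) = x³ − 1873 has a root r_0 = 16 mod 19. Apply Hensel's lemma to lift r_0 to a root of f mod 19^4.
r_3 = 108354 (mod 130321)

Hensel: r_{i+1} = r_i − f(r_i)/f′(r_i) mod 19^{i+2}, where f′(x) = 3x². Iterate:
  r_0 = 16 (mod 19)
  r_1 = 54 (mod 361)
  r_2 = 5469 (mod 6859)
  r_3 = 108354 (mod 130321)
Final: r = 108354 with f(r) ≡ 0 mod 19^4.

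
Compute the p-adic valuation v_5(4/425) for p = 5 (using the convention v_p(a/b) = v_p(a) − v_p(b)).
v_5(4/425) = -2

Factor powers of 5 from the numerator and denominator of the reduced fraction: 4 = 5^0 · 4 and 425 = 5^2 · 17. Apply v_p(a/b) = v_p(a) − v_p(b): v_5(4/425) = 0 − 2 = -2.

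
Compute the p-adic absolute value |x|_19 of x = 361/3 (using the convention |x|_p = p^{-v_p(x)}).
|361/3|_19 = 1/361

Step 1 — compute v_19(x) by factoring powers of 19 out of the numerator and denominator: v_19(361/3) = 2. Step 2 — apply |x|_p = p^{-v_p(x)} = 19^{-2} = 1/361.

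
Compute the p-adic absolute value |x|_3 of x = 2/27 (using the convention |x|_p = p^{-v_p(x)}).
|2/27|_3 = 27

Step 1 — compute v_3(x) by factoring powers of 3 out of the numerator and denominator: v_3(2/27) = -3. Step 2 — apply |x|_p = p^{-v_p(x)} = 3^{3} = 27.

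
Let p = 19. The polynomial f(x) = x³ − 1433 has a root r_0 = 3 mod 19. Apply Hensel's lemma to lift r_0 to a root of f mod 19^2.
r_1 = 269 (mod 361)

Hensel: r_{i+1} = r_i − f(r_i)/f′(r_i) mod 19^{i+2}, where f′(x) = 3x². Iterate:
  r_0 = 3 (mod 19)
  r_1 = 269 (mod 361)
Final: r = 269 with f(r) ≡ 0 mod 19^2.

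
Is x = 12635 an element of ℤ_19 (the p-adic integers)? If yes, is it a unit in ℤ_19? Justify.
x ∈ ℤ_19 but not a unit; v_19(x) = 2 > 0

ℤ_19 = {x ∈ ℚ_19 : v_19(x) ≥ 0} and ℤ_19^× = {x ∈ ℤ_19 : v_19(x) = 0}. Here v_19(12635) = v_19(num) − v_19(den) = 2; compare against these criteria.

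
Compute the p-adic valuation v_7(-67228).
v_7(-67228) = 5

v_7(n) is the largest exponent k such that 7^k divides n. Factor out: -67228 = -7^5 · 4. (Sign doesn't affect v_p.) So v_7(-67228) = 5.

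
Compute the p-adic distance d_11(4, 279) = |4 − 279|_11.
d_11(4, 279) = 1/11

Step 1 — x − y = 4 − 279 = -275. Step 2 — v_11(-275) = 1 (factor: -275 = −(11^1 · 25); the sign does not affect v_p). Step 3 — |x − y|_11 = 11^{-1} = 1/11.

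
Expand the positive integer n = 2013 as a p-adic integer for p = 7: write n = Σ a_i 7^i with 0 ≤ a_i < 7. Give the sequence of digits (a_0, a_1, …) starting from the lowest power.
(a_0, a_1, …) = (4, 0, 6, 5)

Repeated division by 7 gives the digits low-to-high: 2013 = 4 + 6·7^2 + 5·7^3. Digit sequence: (4, 0, 6, 5).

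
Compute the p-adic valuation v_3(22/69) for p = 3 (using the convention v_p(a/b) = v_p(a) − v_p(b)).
v_3(22/69) = -1

Factor powers of 3 from the numerator and denominator of the reduced fraction: 22 = 3^0 · 22 and 69 = 3^1 · 23. Apply v_p(a/b) = v_p(a) − v_p(b): v_3(22/69) = 0 − 1 = -1.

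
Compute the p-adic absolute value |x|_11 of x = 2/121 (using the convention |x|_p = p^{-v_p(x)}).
|2/121|_11 = 121

Step 1 — compute v_11(x) by factoring powers of 11 out of the numerator and denominator: v_11(2/121) = -2. Step 2 — apply |x|_p = p^{-v_p(x)} = 11^{2} = 121.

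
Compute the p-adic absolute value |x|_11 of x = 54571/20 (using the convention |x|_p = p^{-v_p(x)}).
|54571/20|_11 = 1/1331

Step 1 — compute v_11(x) by factoring powers of 11 out of the numerator and denominator: v_11(54571/20) = 3. Step 2 — apply |x|_p = p^{-v_p(x)} = 11^{-3} = 1/1331.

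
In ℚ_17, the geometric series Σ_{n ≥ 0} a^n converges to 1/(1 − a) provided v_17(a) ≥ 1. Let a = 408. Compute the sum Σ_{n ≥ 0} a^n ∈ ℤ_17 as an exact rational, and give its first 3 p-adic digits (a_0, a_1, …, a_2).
Σ a^n = 1/(1 − a) = -1/407;  first 3 digits = (1, 7, 16)

v_17(a) = 1 ≥ 1, so the series converges in ℤ_17 to 1/(1 − a) = 1/(1 − 408) = -1/407. Expand this rational in ℤ_17: compute digits iteratively via d_i = x_i mod 17, x_{i+1} = (x_i − d_i)/17. The first 3 digits are (1, 7, 16).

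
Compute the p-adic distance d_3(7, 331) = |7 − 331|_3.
d_3(7, 331) = 1/81

Step 1 — x − y = 7 − 331 = -324. Step 2 — v_3(-324) = 4 (factor: -324 = −(3^4 · 4); the sign does not affect v_p). Step 3 — |x − y|_3 = 3^{-4} = 1/81.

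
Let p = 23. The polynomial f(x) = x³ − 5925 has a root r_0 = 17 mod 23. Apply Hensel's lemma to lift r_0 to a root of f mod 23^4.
r_3 = 79827 (mod 279841)

Hensel: r_{i+1} = r_i − f(r_i)/f′(r_i) mod 23^{i+2}, where f′(x) = 3x². Iterate:
  r_0 = 17 (mod 23)
  r_1 = 477 (mod 529)
  r_2 = 6825 (mod 12167)
  r_3 = 79827 (mod 279841)
Final: r = 79827 with f(r) ≡ 0 mod 23^4.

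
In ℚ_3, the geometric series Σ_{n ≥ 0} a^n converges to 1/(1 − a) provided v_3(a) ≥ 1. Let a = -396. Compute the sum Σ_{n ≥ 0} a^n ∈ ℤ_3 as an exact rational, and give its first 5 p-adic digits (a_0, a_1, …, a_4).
Σ a^n = 1/(1 − a) = 1/397;  first 5 digits = (1, 0, 1, 0, 2)

v_3(a) = 2 ≥ 1, so the series converges in ℤ_3 to 1/(1 − a) = 1/(1 − (-396)) = 1/397. Expand this rational in ℤ_3: compute digits iteratively via d_i = x_i mod 3, x_{i+1} = (x_i − d_i)/3. The first 5 digits are (1, 0, 1, 0, 2).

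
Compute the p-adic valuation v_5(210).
v_5(210) = 1

v_5(n) is the largest exponent k such that 5^k divides n. Factor out: 210 = 5^1 · 42. (Sign doesn't affect v_p.) So v_5(210) = 1.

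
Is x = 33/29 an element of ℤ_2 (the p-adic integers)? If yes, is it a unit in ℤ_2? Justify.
x ∈ ℤ_2^× (unit); v_2(x) = 0

ℤ_2 = {x ∈ ℚ_2 : v_2(x) ≥ 0} and ℤ_2^× = {x ∈ ℤ_2 : v_2(x) = 0}. Here v_2(33/29) = v_2(num) − v_2(den) = 0; compare against these criteria.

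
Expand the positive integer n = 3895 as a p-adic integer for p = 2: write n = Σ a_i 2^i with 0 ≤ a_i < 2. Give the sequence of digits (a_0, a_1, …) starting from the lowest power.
(a_0, a_1, …) = (1, 1, 1, 0, 1, 1, 0, 0, 1, 1, 1, 1)

Repeated division by 2 gives the digits low-to-high: 3895 = 1 + 1·2^1 + 1·2^2 + 1·2^4 + 1·2^5 + 1·2^8 + 1·2^9 + 1·2^10 + 1·2^11. Digit sequence: (1, 1, 1, 0, 1, 1, 0, 0, 1, 1, 1, 1).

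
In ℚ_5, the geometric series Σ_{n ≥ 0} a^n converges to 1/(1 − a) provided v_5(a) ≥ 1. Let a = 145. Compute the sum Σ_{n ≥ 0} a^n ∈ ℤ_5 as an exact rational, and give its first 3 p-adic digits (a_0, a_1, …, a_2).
Σ a^n = 1/(1 − a) = -1/144;  first 3 digits = (1, 4, 1)

v_5(a) = 1 ≥ 1, so the series converges in ℤ_5 to 1/(1 − a) = 1/(1 − 145) = -1/144. Expand this rational in ℤ_5: compute digits iteratively via d_i = x_i mod 5, x_{i+1} = (x_i − d_i)/5. The first 3 digits are (1, 4, 1).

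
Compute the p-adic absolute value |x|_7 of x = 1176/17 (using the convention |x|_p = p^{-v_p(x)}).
|1176/17|_7 = 1/49

Step 1 — compute v_7(x) by factoring powers of 7 out of the numerator and denominator: v_7(1176/17) = 2. Step 2 — apply |x|_p = p^{-v_p(x)} = 7^{-2} = 1/49.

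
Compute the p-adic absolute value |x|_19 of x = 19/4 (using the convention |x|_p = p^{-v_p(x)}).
|19/4|_19 = 1/19

Step 1 — compute v_19(x) by factoring powers of 19 out of the numerator and denominator: v_19(19/4) = 1. Step 2 — apply |x|_p = p^{-v_p(x)} = 19^{-1} = 1/19.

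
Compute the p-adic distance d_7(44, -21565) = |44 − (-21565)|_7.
d_7(44, -21565) = 1/2401

Step 1 — x − y = 44 − (-21565) = 21609. Step 2 — v_7(21609) = 4 (factor: 21609 = (7^4 · 9); the sign does not affect v_p). Step 3 — |x − y|_7 = 7^{-4} = 1/2401.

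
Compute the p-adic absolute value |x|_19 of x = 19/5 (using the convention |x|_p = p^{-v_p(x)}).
|19/5|_19 = 1/19

Step 1 — compute v_19(x) by factoring powers of 19 out of the numerator and denominator: v_19(19/5) = 1. Step 2 — apply |x|_p = p^{-v_p(x)} = 19^{-1} = 1/19.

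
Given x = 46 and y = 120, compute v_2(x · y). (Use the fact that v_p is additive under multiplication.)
v_2(5520) = 4

v_p(x) = 1 (factor: 46 = 2^1 · 23); v_p(y) = 3 (factor: 120 = 2^3 · 15). Additivity: v_p(xy) = v_p(x) + v_p(y) = 1 + 3 = 4. (Direct check: xy = 5520 = 2^4 · (345).)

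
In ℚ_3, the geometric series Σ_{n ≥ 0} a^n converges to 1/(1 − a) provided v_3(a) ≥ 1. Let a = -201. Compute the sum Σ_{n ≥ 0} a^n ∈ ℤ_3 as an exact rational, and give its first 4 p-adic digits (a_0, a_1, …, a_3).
Σ a^n = 1/(1 − a) = 1/202;  first 4 digits = (1, 2, 2, 2)

v_3(a) = 1 ≥ 1, so the series converges in ℤ_3 to 1/(1 − a) = 1/(1 − (-201)) = 1/202. Expand this rational in ℤ_3: compute digits iteratively via d_i = x_i mod 3, x_{i+1} = (x_i − d_i)/3. The first 4 digits are (1, 2, 2, 2).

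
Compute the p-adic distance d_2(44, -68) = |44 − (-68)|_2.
d_2(44, -68) = 1/16

Step 1 — x − y = 44 − (-68) = 112. Step 2 — v_2(112) = 4 (factor: 112 = (2^4 · 7); the sign does not affect v_p). Step 3 — |x − y|_2 = 2^{-4} = 1/16.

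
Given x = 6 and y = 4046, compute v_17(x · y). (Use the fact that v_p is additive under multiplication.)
v_17(24276) = 2

v_p(x) = 0 (factor: 6 = 17^0 · 6); v_p(y) = 2 (factor: 4046 = 17^2 · 14). Additivity: v_p(xy) = v_p(x) + v_p(y) = 0 + 2 = 2. (Direct check: xy = 24276 = 17^2 · (84).)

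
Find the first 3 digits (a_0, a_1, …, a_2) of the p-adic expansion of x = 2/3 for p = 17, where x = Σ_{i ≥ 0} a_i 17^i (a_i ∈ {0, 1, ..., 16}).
(a_0, …, a_2) = (12, 5, 11)

v_17(2/3) = 0 (numerator and denominator both coprime to 17), so x ∈ ℤ_17^×. Compute digits iteratively via a_i = x_i mod 17, x_{i+1} = (x_i − a_i)/17, with x_0 = x:
  x_0 = 2/3;  a_0 = 12;  x_1 = (x_0 − 12)/17 = -2/3
  x_1 = -2/3;  a_1 = 5;  x_2 = (x_1 − 5)/17 = -1/3
  x_2 = -1/3;  a_2 = 11;  x_3 = (x_2 − 11)/17 = -2/3
Digits: (12, 5, 11).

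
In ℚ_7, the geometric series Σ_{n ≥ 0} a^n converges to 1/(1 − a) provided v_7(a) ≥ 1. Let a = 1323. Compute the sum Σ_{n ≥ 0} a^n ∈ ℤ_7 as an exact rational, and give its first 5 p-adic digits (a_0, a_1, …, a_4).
Σ a^n = 1/(1 − a) = -1/1322;  first 5 digits = (1, 0, 6, 3, 1)

v_7(a) = 2 ≥ 1, so the series converges in ℤ_7 to 1/(1 − a) = 1/(1 − 1323) = -1/1322. Expand this rational in ℤ_7: compute digits iteratively via d_i = x_i mod 7, x_{i+1} = (x_i − d_i)/7. The first 5 digits are (1, 0, 6, 3, 1).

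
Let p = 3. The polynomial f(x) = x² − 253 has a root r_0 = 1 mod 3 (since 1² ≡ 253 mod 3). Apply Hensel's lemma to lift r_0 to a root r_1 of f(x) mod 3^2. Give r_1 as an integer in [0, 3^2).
r_1 = 1 (mod 9)

Hensel's recurrence: r_{i+1} = r_i − f(r_i)·(f′(r_i))^{-1} mod 3^{i+2}, with f′(x) = 2x. Iterate:
  r_0 = 1 (mod 3)
  r_1 = 1 (mod 9)
Final: r_1 = 1, and one checks f(r_1) ≡ 0 mod 3^2.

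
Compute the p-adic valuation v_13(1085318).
v_13(1085318) = 4

v_13(n) is the largest exponent k such that 13^k divides n. Factor out: 1085318 = 13^4 · 38. (Sign doesn't affect v_p.) So v_13(1085318) = 4.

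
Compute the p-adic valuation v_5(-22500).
v_5(-22500) = 4

v_5(n) is the largest exponent k such that 5^k divides n. Factor out: -22500 = -5^4 · 36. (Sign doesn't affect v_p.) So v_5(-22500) = 4.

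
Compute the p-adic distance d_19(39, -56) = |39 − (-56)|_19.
d_19(39, -56) = 1/19

Step 1 — x − y = 39 − (-56) = 95. Step 2 — v_19(95) = 1 (factor: 95 = (19^1 · 5); the sign does not affect v_p). Step 3 — |x − y|_19 = 19^{-1} = 1/19.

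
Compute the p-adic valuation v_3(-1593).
v_3(-1593) = 3

v_3(n) is the largest exponent k such that 3^k divides n. Factor out: -1593 = -3^3 · 59. (Sign doesn't affect v_p.) So v_3(-1593) = 3.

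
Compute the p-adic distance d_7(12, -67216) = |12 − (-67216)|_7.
d_7(12, -67216) = 1/16807

Step 1 — x − y = 12 − (-67216) = 67228. Step 2 — v_7(67228) = 5 (factor: 67228 = (7^5 · 4); the sign does not affect v_p). Step 3 — |x − y|_7 = 7^{-5} = 1/16807.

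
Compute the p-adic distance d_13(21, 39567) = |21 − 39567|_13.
d_13(21, 39567) = 1/2197

Step 1 — x − y = 21 − 39567 = -39546. Step 2 — v_13(-39546) = 3 (factor: -39546 = −(13^3 · 18); the sign does not affect v_p). Step 3 — |x − y|_13 = 13^{-3} = 1/2197.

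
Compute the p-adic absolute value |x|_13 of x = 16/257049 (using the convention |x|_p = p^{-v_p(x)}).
|16/257049|_13 = 28561

Step 1 — compute v_13(x) by factoring powers of 13 out of the numerator and denominator: v_13(16/257049) = -4. Step 2 — apply |x|_p = p^{-v_p(x)} = 13^{4} = 28561.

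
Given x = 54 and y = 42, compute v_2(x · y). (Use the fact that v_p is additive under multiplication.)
v_2(2268) = 2

v_p(x) = 1 (factor: 54 = 2^1 · 27); v_p(y) = 1 (factor: 42 = 2^1 · 21). Additivity: v_p(xy) = v_p(x) + v_p(y) = 1 + 1 = 2. (Direct check: xy = 2268 = 2^2 · (567).)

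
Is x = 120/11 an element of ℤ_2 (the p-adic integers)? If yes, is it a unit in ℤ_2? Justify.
x ∈ ℤ_2 but not a unit; v_2(x) = 3 > 0

ℤ_2 = {x ∈ ℚ_2 : v_2(x) ≥ 0} and ℤ_2^× = {x ∈ ℤ_2 : v_2(x) = 0}. Here v_2(120/11) = v_2(num) − v_2(den) = 3; compare against these criteria.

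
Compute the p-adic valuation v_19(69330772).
v_19(69330772) = 5

v_19(n) is the largest exponent k such that 19^k divides n. Factor out: 69330772 = 19^5 · 28. (Sign doesn't affect v_p.) So v_19(69330772) = 5.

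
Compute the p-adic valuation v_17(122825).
v_17(122825) = 3

v_17(n) is the largest exponent k such that 17^k divides n. Factor out: 122825 = 17^3 · 25. (Sign doesn't affect v_p.) So v_17(122825) = 3.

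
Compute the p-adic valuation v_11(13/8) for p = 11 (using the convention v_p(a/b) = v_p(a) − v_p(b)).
v_11(13/8) = 0

Factor powers of 11 from the numerator and denominator of the reduced fraction: 13 = 11^0 · 13 and 8 = 11^0 · 8. Apply v_p(a/b) = v_p(a) − v_p(b): v_11(13/8) = 0 − 0 = 0.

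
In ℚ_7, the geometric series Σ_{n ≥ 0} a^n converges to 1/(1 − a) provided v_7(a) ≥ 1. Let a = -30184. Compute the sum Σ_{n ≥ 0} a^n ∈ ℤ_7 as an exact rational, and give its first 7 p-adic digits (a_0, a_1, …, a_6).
Σ a^n = 1/(1 − a) = 1/30185;  first 7 digits = (1, 0, 0, 3, 1, 5, 1)

v_7(a) = 3 ≥ 1, so the series converges in ℤ_7 to 1/(1 − a) = 1/(1 − (-30184)) = 1/30185. Expand this rational in ℤ_7: compute digits iteratively via d_i = x_i mod 7, x_{i+1} = (x_i − d_i)/7. The first 7 digits are (1, 0, 0, 3, 1, 5, 1).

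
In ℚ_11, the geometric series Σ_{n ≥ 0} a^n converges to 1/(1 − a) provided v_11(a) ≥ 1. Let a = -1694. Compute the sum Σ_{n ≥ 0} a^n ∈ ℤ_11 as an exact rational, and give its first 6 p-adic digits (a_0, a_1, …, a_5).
Σ a^n = 1/(1 − a) = 1/1695;  first 6 digits = (1, 0, 8, 9, 8, 6)

v_11(a) = 2 ≥ 1, so the series converges in ℤ_11 to 1/(1 − a) = 1/(1 − (-1694)) = 1/1695. Expand this rational in ℤ_11: compute digits iteratively via d_i = x_i mod 11, x_{i+1} = (x_i − d_i)/11. The first 6 digits are (1, 0, 8, 9, 8, 6).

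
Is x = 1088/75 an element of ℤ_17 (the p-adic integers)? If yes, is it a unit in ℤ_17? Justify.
x ∈ ℤ_17 but not a unit; v_17(x) = 1 > 0

ℤ_17 = {x ∈ ℚ_17 : v_17(x) ≥ 0} and ℤ_17^× = {x ∈ ℤ_17 : v_17(x) = 0}. Here v_17(1088/75) = v_17(num) − v_17(den) = 1; compare against these criteria.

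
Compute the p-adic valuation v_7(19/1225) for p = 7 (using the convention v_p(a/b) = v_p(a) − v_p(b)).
v_7(19/1225) = -2

Factor powers of 7 from the numerator and denominator of the reduced fraction: 19 = 7^0 · 19 and 1225 = 7^2 · 25. Apply v_p(a/b) = v_p(a) − v_p(b): v_7(19/1225) = 0 − 2 = -2.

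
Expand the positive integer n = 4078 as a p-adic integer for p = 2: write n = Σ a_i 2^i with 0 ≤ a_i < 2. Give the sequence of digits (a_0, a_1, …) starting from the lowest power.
(a_0, a_1, …) = (0, 1, 1, 1, 0, 1, 1, 1, 1, 1, 1, 1)

Repeated division by 2 gives the digits low-to-high: 4078 = 1·2^1 + 1·2^2 + 1·2^3 + 1·2^5 + 1·2^6 + 1·2^7 + 1·2^8 + 1·2^9 + 1·2^10 + 1·2^11. Digit sequence: (0, 1, 1, 1, 0, 1, 1, 1, 1, 1, 1, 1).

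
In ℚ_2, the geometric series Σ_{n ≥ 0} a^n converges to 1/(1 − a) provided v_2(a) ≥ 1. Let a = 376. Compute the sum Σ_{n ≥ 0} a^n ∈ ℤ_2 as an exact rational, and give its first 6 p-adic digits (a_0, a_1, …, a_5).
Σ a^n = 1/(1 − a) = -1/375;  first 6 digits = (1, 0, 0, 1, 1, 1)

v_2(a) = 3 ≥ 1, so the series converges in ℤ_2 to 1/(1 − a) = 1/(1 − 376) = -1/375. Expand this rational in ℤ_2: compute digits iteratively via d_i = x_i mod 2, x_{i+1} = (x_i − d_i)/2. The first 6 digits are (1, 0, 0, 1, 1, 1).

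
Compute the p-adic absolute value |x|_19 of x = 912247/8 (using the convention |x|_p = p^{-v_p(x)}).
|912247/8|_19 = 1/130321

Step 1 — compute v_19(x) by factoring powers of 19 out of the numerator and denominator: v_19(912247/8) = 4. Step 2 — apply |x|_p = p^{-v_p(x)} = 19^{-4} = 1/130321.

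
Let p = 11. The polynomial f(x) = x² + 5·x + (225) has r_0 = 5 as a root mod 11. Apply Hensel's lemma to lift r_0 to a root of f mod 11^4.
r_3 = 753 (mod 14641)

Hensel: r_{i+1} = r_i − f(r_i)·(f′(r_i))^{-1} mod 11^{i+2}, f′(x) = 2x + 5. Iterate:
  r_0 = 5 (mod 11)
  r_1 = 27 (mod 121)
  r_2 = 753 (mod 1331)
  r_3 = 753 (mod 14641)
Final: r = 753 satisfies f(r) ≡ 0 mod 11^4.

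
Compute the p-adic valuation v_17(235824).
v_17(235824) = 3

v_17(n) is the largest exponent k such that 17^k divides n. Factor out: 235824 = 17^3 · 48. (Sign doesn't affect v_p.) So v_17(235824) = 3.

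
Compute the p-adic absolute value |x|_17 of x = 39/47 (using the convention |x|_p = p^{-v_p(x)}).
|39/47|_17 = 1

Step 1 — compute v_17(x) by factoring powers of 17 out of the numerator and denominator: v_17(39/47) = 0. Step 2 — apply |x|_p = p^{-v_p(x)} = 17^{0} = 1.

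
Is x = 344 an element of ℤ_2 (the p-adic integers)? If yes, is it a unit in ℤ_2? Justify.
x ∈ ℤ_2 but not a unit; v_2(x) = 3 > 0

ℤ_2 = {x ∈ ℚ_2 : v_2(x) ≥ 0} and ℤ_2^× = {x ∈ ℤ_2 : v_2(x) = 0}. Here v_2(344) = v_2(num) − v_2(den) = 3; compare against these criteria.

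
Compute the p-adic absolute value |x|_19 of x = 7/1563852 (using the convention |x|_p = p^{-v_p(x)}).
|7/1563852|_19 = 130321

Step 1 — compute v_19(x) by factoring powers of 19 out of the numerator and denominator: v_19(7/1563852) = -4. Step 2 — apply |x|_p = p^{-v_p(x)} = 19^{4} = 130321.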